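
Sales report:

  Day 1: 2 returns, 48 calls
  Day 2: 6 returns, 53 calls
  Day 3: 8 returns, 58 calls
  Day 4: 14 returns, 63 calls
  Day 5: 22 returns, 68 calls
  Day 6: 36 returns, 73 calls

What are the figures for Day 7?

58 returns, 78 calls

For the returns, each term is the sum of the two before it: 2, 6, 8, 14, 22, 36 → 58.
Calls: 48, 53, 58, 63, 68, 73 → 78 (+5 each step).
Combining the parts gives 58 returns, 78 calls.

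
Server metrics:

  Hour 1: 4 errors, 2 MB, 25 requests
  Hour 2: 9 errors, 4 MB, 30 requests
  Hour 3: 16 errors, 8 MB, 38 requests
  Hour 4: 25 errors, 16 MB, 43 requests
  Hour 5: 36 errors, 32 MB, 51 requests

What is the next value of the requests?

Requests: alternating steps +5, +8, +5, +8, …; 25, 30, 38, 43, 51 → 56.

56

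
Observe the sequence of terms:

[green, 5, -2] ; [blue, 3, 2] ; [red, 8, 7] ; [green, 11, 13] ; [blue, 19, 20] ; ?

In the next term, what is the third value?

Third value goes -2, 2, 7, 13, 20 → 28 (differences are 4, 5, 6, … (increasing by 1 each time)).

28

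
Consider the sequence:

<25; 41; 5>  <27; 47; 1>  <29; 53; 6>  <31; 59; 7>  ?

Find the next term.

First slot — +2 each step: 25, 27, 29, 31 → 33.
Second slot: +6 each step; 41, 47, 53, 59 → 65.
Third slot goes 5, 1, 6, 7 → 13 (each term is the sum of the two before it).
So the next term is <33; 65; 13>.

<33; 65; 13>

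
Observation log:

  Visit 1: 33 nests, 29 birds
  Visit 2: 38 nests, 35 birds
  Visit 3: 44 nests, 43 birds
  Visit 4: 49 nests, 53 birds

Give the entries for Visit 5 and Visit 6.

Nests: 33, 38, 44, 49 → 55 → 60 (alternating steps +5, +6, +5, +6, …).
Birds: differences are 6, 8, 10, … (increasing by 2 each time); 29, 35, 43, 53 → 65 → 79.
So the next two rows are 55 nests, 65 birds and 60 nests, 79 birds.

55 nests, 65 birds; 60 nests, 79 birds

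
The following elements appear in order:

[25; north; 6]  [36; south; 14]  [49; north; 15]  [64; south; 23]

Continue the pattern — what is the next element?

For the first value, perfect squares: 5², 6², 7², …: 25, 36, 49, 64 → 81.
For the direction, alternates north ↔ south: north, south, north, south → north.
Third value goes 6, 14, 15, 23 → 24 (alternating steps +8, +1, +8, +1, …).
Putting it together: [81; north; 24].

[81; north; 24]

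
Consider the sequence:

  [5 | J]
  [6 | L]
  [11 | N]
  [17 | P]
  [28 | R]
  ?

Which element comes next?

First slot: each term is the sum of the two before it, so 5, 6, 11, 17, 28 → 45.
Letter: letters move forward 2 places in the alphabet; J, L, N, P, R → T.
Putting it together: [45 | T].

[45 | T]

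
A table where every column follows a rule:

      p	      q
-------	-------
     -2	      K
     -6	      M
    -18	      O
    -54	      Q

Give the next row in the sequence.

For the column p, ×3 each step: -2, -6, -18, -54 → -162.
Column q: K, M, O, Q → S (letters move forward 2 places in the alphabet).
So the next row is -162  S.

-162  S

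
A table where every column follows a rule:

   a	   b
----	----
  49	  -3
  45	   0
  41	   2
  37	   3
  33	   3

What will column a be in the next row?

29

Column a goes 49, 45, 41, 37, 33 → 29 (−4 each step).
Column b: differences are 3, 2, 1, … (decreasing by 1 each time), so -3, 0, 2, 3, 3 → 2.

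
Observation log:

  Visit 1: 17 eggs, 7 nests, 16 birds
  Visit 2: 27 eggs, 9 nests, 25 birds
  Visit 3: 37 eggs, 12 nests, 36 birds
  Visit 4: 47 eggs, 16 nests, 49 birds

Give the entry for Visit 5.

57 eggs, 21 nests, 64 birds

Eggs goes 17, 27, 37, 47 → 57 (+10 each step).
Nests — differences are 2, 3, 4, … (increasing by 1 each time): 7, 9, 12, 16 → 21.
For the birds, perfect squares: 4², 5², 6², …: 16, 25, 36, 49 → 64.
Combining the parts gives 57 eggs, 21 nests, 64 birds.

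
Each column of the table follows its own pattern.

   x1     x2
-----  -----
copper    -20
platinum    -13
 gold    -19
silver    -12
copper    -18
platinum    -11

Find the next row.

gold  -17

Column x1: copper, platinum, gold, silver, copper, platinum → gold (repeats copper → platinum → gold → silver).
Column x2 — alternating steps +7, −6, +7, −6, …: -20, -13, -19, -12, -18, -11 → -17.
Putting it together: gold  -17.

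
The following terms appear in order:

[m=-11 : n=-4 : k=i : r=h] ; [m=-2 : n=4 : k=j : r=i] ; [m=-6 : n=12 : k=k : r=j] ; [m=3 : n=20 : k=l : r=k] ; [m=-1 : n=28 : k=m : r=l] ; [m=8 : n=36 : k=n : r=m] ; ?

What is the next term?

M — alternating steps +9, −4, +9, −4, …: -11, -2, -6, 3, -1, 8 → 4.
For the n, +8 each step: -4, 4, 12, 20, 28, 36 → 44.
K: i, j, k, l, m, n → o (letters move forward 1 place in the alphabet).
R: letters move forward 1 place in the alphabet; h, i, j, k, l, m → n.
So the next term is [m=4 : n=44 : k=o : r=n].

[m=4 : n=44 : k=o : r=n]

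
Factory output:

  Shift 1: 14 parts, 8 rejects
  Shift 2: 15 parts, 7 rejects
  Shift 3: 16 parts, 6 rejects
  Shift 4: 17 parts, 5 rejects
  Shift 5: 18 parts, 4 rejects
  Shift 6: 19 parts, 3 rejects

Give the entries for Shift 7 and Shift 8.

20 parts, 2 rejects; 21 parts, 1 rejects

Parts goes 14, 15, 16, 17, 18, 19 → 20 → 21 (+1 each step).
Rejects — together with the parts always sums to 22: 8, 7, 6, 5, 4, 3 → 2 → 1.
So the next two lines are 20 parts, 2 rejects and 21 parts, 1 rejects.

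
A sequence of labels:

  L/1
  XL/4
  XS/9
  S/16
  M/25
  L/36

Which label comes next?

Size: repeats L → XL → XS → S → M; L, XL, XS, S, M, L → XL.
Second component: perfect squares: 1², 2², 3², …; 1, 4, 9, 16, 25, 36 → 49.
Putting it together: XL/49.

XL/49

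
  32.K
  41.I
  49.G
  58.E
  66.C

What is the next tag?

75.A

First component goes 32, 41, 49, 58, 66 → 75 (alternating steps +9, +8, +9, +8, …).
Letter: letters move back 2 places in the alphabet, so K, I, G, E, C → A.
Putting it together: 75.A.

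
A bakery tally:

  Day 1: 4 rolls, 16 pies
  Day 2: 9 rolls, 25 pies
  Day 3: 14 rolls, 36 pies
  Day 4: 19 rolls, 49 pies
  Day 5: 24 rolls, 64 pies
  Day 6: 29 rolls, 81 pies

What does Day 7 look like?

34 rolls, 100 pies

Rolls: +5 each step; 4, 9, 14, 19, 24, 29 → 34.
Pies: perfect squares: 4², 5², 6², …, so 16, 25, 36, 49, 64, 81 → 100.
Putting it together: 34 rolls, 100 pies.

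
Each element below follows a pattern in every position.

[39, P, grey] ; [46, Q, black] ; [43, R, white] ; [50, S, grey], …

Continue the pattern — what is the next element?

[47, T, black]

First component: alternating steps +7, −3, +7, −3, …, so 39, 46, 43, 50 → 47.
For the letter, letters move forward 1 place in the alphabet: P, Q, R, S → T.
Shade: repeats grey → black → white; grey, black, white, grey → black.
Combining the parts gives [47, T, black].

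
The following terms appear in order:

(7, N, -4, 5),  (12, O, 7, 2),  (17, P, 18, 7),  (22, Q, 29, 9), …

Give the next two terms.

(27, R, 40, 16), (32, S, 51, 25)

For the first entry, +5 each step: 7, 12, 17, 22 → 27 → 32.
Letter goes N, O, P, Q → R → S (letters move forward 1 place in the alphabet).
Third entry goes -4, 7, 18, 29 → 40 → 51 (+11 each step).
Fourth entry goes 5, 2, 7, 9 → 16 → 25 (each term is the sum of the two before it).
Putting the parts together: (27, R, 40, 16) and then (32, S, 51, 25).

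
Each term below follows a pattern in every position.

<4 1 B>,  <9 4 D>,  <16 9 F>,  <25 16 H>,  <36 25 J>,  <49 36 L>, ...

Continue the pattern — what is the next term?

<64 49 N>

First slot: perfect squares: 2², 3², 4², …; 4, 9, 16, 25, 36, 49 → 64.
Second slot goes 1, 4, 9, 16, 25, 36 → 49 (always the previous value of the first slot).
Letter: B, D, F, H, J, L → N (letters move forward 2 places in the alphabet).
Combining the parts gives <64 49 N>.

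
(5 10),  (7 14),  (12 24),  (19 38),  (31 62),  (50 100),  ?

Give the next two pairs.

(81 162), (131 262)

First value — each term is the sum of the two before it: 5, 7, 12, 19, 31, 50 → 81 → 131.
For the second value, always 2 × the first value: 10, 14, 24, 38, 62, 100 → 162 → 262.
Putting the parts together: (81 162) and then (131 262).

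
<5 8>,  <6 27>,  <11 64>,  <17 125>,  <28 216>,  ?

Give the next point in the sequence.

<45 343>

First entry: each term is the sum of the two before it, so 5, 6, 11, 17, 28 → 45.
Second entry: perfect cubes: 2³, 3³, 4³, …; 8, 27, 64, 125, 216 → 343.
Putting it together: <45 343>.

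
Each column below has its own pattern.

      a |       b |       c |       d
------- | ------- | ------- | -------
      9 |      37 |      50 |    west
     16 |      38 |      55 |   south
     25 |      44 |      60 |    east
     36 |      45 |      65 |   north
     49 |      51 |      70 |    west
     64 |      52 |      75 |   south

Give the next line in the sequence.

81  58  80  east

Column a: perfect squares: 3², 4², 5², …, so 9, 16, 25, 36, 49, 64 → 81.
Column b goes 37, 38, 44, 45, 51, 52 → 58 (alternating steps +1, +6, +1, +6, …).
Column c: +5 each step, so 50, 55, 60, 65, 70, 75 → 80.
Column d: repeats west → south → east → north, so west, south, east, north, west, south → east.
So the next line is 81  58  80  east.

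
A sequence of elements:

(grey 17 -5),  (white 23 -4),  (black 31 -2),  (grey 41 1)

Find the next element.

Shade goes grey, white, black, grey → white (repeats grey → white → black).
For the second slot, differences are 6, 8, 10, … (increasing by 2 each time): 17, 23, 31, 41 → 53.
Third slot: -5, -4, -2, 1 → 5 (differences are 1, 2, 3, … (increasing by 1 each time)).
Putting it together: (white 53 5).

(white 53 5)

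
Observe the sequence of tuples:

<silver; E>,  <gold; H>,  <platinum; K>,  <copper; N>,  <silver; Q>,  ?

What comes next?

Metal: repeats silver → gold → platinum → copper; silver, gold, platinum, copper, silver → gold.
Letter: letters move forward 3 places in the alphabet, so E, H, K, N, Q → T.
Combining the parts gives <gold; T>.

<gold; T>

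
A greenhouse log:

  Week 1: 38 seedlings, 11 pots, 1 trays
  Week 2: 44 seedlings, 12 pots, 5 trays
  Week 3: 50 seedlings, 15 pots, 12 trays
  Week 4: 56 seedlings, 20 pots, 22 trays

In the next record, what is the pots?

27

Pots: 11, 12, 15, 20 → 27 (differences are 1, 3, 5, … (increasing by 2 each time)).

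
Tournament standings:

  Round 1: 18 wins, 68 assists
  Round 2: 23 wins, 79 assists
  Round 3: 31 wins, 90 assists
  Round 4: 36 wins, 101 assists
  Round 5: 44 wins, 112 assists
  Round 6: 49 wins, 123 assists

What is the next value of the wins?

Wins: alternating steps +5, +8, +5, +8, …; 18, 23, 31, 36, 44, 49 → 57.
Assists — +11 each step: 68, 79, 90, 101, 112, 123 → 134.

57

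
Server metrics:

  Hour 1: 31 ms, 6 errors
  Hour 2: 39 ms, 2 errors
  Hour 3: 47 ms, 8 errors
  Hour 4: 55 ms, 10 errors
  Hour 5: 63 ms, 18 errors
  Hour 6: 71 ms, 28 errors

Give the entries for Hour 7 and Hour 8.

79 ms, 46 errors; 87 ms, 74 errors

Ms: +8 each step; 31, 39, 47, 55, 63, 71 → 79 → 87.
Errors — each term is the sum of the two before it: 6, 2, 8, 10, 18, 28 → 46 → 74.
Putting the parts together: 79 ms, 46 errors and then 87 ms, 74 errors.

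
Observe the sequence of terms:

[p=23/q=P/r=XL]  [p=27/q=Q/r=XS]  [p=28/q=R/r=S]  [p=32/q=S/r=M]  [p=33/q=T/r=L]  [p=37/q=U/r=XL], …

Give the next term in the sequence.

P: 23, 27, 28, 32, 33, 37 → 38 (alternating steps +4, +1, +4, +1, …).
Q: P, Q, R, S, T, U → V (letters move forward 1 place in the alphabet).
R — repeats XL → XS → S → M → L: XL, XS, S, M, L, XL → XS.
Putting it together: [p=38/q=V/r=XS].

[p=38/q=V/r=XS]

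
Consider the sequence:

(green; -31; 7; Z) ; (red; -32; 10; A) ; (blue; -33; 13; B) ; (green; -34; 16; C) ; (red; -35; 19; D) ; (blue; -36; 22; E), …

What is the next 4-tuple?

Colour: repeats green → red → blue, so green, red, blue, green, red, blue → green.
Second slot: −1 each step; -31, -32, -33, -34, -35, -36 → -37.
Third slot goes 7, 10, 13, 16, 19, 22 → 25 (+3 each step).
Letter: letters move forward 1 place in the alphabet, wrapping Z→A; Z, A, B, C, D, E → F.
Putting it together: (green; -37; 25; F).

(green; -37; 25; F)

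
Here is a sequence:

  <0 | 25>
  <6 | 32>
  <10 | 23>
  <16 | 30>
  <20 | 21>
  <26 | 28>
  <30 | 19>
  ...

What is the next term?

First coordinate goes 0, 6, 10, 16, 20, 26, 30 → 36 (alternating steps +6, +4, +6, +4, …).
Second coordinate: 25, 32, 23, 30, 21, 28, 19 → 26 (alternating steps +7, −9, +7, −9, …).
So the next term is <36 | 26>.

<36 | 26>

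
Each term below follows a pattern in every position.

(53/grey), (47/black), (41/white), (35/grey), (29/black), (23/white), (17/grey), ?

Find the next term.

(11/black)

First value: −6 each step, so 53, 47, 41, 35, 29, 23, 17 → 11.
Shade: repeats grey → black → white, so grey, black, white, grey, black, white, grey → black.
Putting it together: (11/black).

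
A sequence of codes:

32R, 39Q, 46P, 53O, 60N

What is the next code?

67M

For the first component, +7 each step: 32, 39, 46, 53, 60 → 67.
Letter: R, Q, P, O, N → M (letters move back 1 place in the alphabet).
Putting it together: 67M.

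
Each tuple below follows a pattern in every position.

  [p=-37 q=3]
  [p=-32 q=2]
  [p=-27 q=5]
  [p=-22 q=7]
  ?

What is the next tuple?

For the p, +5 each step: -37, -32, -27, -22 → -17.
Q: each term is the sum of the two before it; 3, 2, 5, 7 → 12.
Putting it together: [p=-17 q=12].

[p=-17 q=12]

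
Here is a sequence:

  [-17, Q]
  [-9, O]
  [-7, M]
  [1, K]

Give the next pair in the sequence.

First part goes -17, -9, -7, 1 → 3 (alternating steps +8, +2, +8, +2, …).
Letter — letters move back 2 places in the alphabet: Q, O, M, K → I.
So the next pair is [3, I].

[3, I]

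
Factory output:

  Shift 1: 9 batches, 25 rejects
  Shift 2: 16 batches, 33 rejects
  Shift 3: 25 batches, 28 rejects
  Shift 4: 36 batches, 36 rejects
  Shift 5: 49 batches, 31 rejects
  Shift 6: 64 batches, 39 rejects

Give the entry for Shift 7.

81 batches, 34 rejects

Batches: 9, 16, 25, 36, 49, 64 → 81 (perfect squares: 3², 4², 5², …).
Rejects: alternating steps +8, −5, +8, −5, …, so 25, 33, 28, 36, 31, 39 → 34.
So the next record is 81 batches, 34 rejects.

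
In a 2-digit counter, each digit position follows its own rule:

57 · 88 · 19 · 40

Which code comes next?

For the first digit, +3 each step, mod 10: 5, 8, 1, 4 → 7.
Second digit: +1 each step, mod 10, so 7, 8, 9, 0 → 1.
Combining the parts gives 71.

71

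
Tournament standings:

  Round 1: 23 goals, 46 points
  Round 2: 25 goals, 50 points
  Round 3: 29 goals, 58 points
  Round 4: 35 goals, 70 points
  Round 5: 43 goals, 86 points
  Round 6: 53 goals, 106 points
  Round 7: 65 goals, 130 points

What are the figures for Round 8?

Goals — differences are 2, 4, 6, … (increasing by 2 each time): 23, 25, 29, 35, 43, 53, 65 → 79.
Points: always 2 × the goals, so 46, 50, 58, 70, 86, 106, 130 → 158.
Putting it together: 79 goals, 158 points.

79 goals, 158 points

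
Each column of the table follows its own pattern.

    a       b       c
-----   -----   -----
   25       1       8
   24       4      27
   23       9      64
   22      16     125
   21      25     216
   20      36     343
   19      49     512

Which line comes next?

18  64  729

Column a — −1 each step: 25, 24, 23, 22, 21, 20, 19 → 18.
Column b: 1, 4, 9, 16, 25, 36, 49 → 64 (perfect squares: 1², 2², 3², …).
Column c: perfect cubes: 2³, 3³, 4³, …; 8, 27, 64, 125, 216, 343, 512 → 729.
Putting it together: 18  64  729.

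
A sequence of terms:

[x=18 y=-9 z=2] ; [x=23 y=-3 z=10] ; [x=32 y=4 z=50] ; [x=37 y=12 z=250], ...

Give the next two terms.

[x=46 y=21 z=1250], [x=51 y=31 z=6250]

X goes 18, 23, 32, 37 → 46 → 51 (alternating steps +5, +9, +5, +9, …).
Y — differences are 6, 7, 8, … (increasing by 1 each time): -9, -3, 4, 12 → 21 → 31.
Z: ×5 each step; 2, 10, 50, 250 → 1250 → 6250.
Putting the parts together: [x=46 y=21 z=1250] and then [x=51 y=31 z=6250].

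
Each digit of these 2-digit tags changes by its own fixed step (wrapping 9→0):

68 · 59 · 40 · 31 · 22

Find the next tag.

13

First digit: −1 each step, mod 10; 6, 5, 4, 3, 2 → 1.
Second digit: 8, 9, 0, 1, 2 → 3 (+1 each step, mod 10).
Putting it together: 13.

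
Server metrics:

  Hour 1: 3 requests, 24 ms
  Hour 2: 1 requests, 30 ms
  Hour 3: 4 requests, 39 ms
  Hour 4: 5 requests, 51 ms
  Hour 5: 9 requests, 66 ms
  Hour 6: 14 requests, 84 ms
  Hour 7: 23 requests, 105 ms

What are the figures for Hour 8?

Requests: each term is the sum of the two before it, so 3, 1, 4, 5, 9, 14, 23 → 37.
Ms goes 24, 30, 39, 51, 66, 84, 105 → 129 (differences are 6, 9, 12, … (increasing by 3 each time)).
Putting it together: 37 requests, 129 ms.

37 requests, 129 ms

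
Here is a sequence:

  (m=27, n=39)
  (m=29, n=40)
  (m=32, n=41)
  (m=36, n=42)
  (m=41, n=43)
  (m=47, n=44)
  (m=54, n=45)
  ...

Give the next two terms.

(m=62, n=46), (m=71, n=47)

M — differences are 2, 3, 4, … (increasing by 1 each time): 27, 29, 32, 36, 41, 47, 54 → 62 → 71.
N: 39, 40, 41, 42, 43, 44, 45 → 46 → 47 (+1 each step).
Putting the parts together: (m=62, n=46) and then (m=71, n=47).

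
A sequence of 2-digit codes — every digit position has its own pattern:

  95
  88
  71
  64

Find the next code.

57

First digit: 9, 8, 7, 6 → 5 (−1 each step, mod 10).
Second digit goes 5, 8, 1, 4 → 7 (+3 each step, mod 10).
Combining the parts gives 57.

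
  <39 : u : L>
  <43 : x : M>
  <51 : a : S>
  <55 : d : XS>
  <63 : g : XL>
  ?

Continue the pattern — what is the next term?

<67 : j : L>

First part: 39, 43, 51, 55, 63 → 67 (alternating steps +4, +8, +4, +8, …).
Letter: u, x, a, d, g → j (letters move forward 3 places in the alphabet, wrapping Z→A).
Size: runs backward through clothing sizes XS→XL; L, M, S, XS, XL → L.
So the next term is <67 : j : L>.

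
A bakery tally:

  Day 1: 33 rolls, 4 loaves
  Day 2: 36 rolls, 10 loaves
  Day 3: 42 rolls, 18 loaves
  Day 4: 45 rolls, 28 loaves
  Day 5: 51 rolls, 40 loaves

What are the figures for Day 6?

54 rolls, 54 loaves

Rolls: 33, 36, 42, 45, 51 → 54 (alternating steps +3, +6, +3, +6, …).
Loaves: differences are 6, 8, 10, … (increasing by 2 each time); 4, 10, 18, 28, 40 → 54.
Putting it together: 54 rolls, 54 loaves.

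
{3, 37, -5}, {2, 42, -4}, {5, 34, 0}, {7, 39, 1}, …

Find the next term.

{12, 31, 5}

First entry goes 3, 2, 5, 7 → 12 (each term is the sum of the two before it).
Second entry goes 37, 42, 34, 39 → 31 (alternating steps +5, −8, +5, −8, …).
Third entry: -5, -4, 0, 1 → 5 (alternating steps +1, +4, +1, +4, …).
So the next term is {12, 31, 5}.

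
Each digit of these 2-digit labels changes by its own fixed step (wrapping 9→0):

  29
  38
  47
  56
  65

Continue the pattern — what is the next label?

First digit goes 2, 3, 4, 5, 6 → 7 (+1 each step, mod 10).
Second digit: −1 each step, mod 10; 9, 8, 7, 6, 5 → 4.
So the next label is 74.

74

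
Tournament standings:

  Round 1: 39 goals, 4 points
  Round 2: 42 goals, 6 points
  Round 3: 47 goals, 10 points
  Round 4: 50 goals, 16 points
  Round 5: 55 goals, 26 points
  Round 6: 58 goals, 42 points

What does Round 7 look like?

Goals goes 39, 42, 47, 50, 55, 58 → 63 (alternating steps +3, +5, +3, +5, …).
For the points, each term is the sum of the two before it: 4, 6, 10, 16, 26, 42 → 68.
So the next line is 63 goals, 68 points.

63 goals, 68 points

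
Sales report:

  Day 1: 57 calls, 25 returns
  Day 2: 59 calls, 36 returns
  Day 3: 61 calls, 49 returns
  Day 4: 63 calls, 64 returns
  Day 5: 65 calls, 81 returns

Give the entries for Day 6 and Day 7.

Calls: 57, 59, 61, 63, 65 → 67 → 69 (+2 each step).
Returns: perfect squares: 5², 6², 7², …; 25, 36, 49, 64, 81 → 100 → 121.
Putting the parts together: 67 calls, 100 returns and then 69 calls, 121 returns.

67 calls, 100 returns; 69 calls, 121 returns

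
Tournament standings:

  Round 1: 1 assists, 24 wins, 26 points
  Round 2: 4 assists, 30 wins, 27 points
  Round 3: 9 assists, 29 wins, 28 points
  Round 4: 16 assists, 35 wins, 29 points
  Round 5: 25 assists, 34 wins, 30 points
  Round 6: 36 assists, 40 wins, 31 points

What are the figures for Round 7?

Assists goes 1, 4, 9, 16, 25, 36 → 49 (perfect squares: 1², 2², 3², …).
Wins goes 24, 30, 29, 35, 34, 40 → 39 (alternating steps +6, −1, +6, −1, …).
Points: +1 each step, so 26, 27, 28, 29, 30, 31 → 32.
So the next row is 49 assists, 39 wins, 32 points.

49 assists, 39 wins, 32 points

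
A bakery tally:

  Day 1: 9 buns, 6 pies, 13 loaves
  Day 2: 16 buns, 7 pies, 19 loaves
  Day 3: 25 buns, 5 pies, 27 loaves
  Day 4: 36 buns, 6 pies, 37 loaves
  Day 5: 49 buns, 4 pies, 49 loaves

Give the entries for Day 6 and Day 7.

64 buns, 5 pies, 63 loaves; 81 buns, 3 pies, 79 loaves

Buns: perfect squares: 3², 4², 5², …, so 9, 16, 25, 36, 49 → 64 → 81.
Pies: alternating steps +1, −2, +1, −2, …, so 6, 7, 5, 6, 4 → 5 → 3.
Loaves goes 13, 19, 27, 37, 49 → 63 → 79 (differences are 6, 8, 10, … (increasing by 2 each time)).
Putting the parts together: 64 buns, 5 pies, 63 loaves and then 81 buns, 3 pies, 79 loaves.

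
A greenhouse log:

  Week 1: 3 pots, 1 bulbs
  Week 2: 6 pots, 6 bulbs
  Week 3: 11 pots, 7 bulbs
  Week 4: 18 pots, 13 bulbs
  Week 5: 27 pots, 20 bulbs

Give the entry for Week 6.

Pots: differences are 3, 5, 7, … (increasing by 2 each time); 3, 6, 11, 18, 27 → 38.
Bulbs — each term is the sum of the two before it: 1, 6, 7, 13, 20 → 33.
So the next line is 38 pots, 33 bulbs.

38 pots, 33 bulbs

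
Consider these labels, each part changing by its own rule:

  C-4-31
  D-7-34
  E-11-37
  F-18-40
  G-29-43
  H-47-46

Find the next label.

Letter goes C, D, E, F, G, H → I (letters move forward 1 place in the alphabet).
Second component: each term is the sum of the two before it, so 4, 7, 11, 18, 29, 47 → 76.
For the third component, +3 each step: 31, 34, 37, 40, 43, 46 → 49.
Combining the parts gives I-76-49.

I-76-49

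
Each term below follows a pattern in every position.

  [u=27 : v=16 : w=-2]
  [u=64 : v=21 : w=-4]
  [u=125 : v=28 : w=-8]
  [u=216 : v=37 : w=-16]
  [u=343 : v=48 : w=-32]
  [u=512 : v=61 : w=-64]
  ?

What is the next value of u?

729

U — perfect cubes: 3³, 4³, 5³, …: 27, 64, 125, 216, 343, 512 → 729.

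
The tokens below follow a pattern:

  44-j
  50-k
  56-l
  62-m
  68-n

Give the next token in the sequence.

74-o

First component: +6 each step; 44, 50, 56, 62, 68 → 74.
For the letter, letters move forward 1 place in the alphabet: j, k, l, m, n → o.
Putting it together: 74-o.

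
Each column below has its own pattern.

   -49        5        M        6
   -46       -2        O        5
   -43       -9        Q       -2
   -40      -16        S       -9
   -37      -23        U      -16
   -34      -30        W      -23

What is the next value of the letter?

Y

Letter — letters move forward 2 places in the alphabet: M, O, Q, S, U, W → Y.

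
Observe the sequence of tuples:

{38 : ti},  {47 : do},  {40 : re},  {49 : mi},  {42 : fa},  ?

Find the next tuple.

First component goes 38, 47, 40, 49, 42 → 51 (alternating steps +9, −7, +9, −7, …).
Note — runs through the solfège scale do→ti: ti, do, re, mi, fa → sol.
Putting it together: {51 : sol}.

{51 : sol}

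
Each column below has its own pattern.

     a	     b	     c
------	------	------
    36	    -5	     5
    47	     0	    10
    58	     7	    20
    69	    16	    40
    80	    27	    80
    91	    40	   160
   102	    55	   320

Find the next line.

Column a: 36, 47, 58, 69, 80, 91, 102 → 113 (+11 each step).
Column b goes -5, 0, 7, 16, 27, 40, 55 → 72 (differences are 5, 7, 9, … (increasing by 2 each time)).
Column c: ×2 each step; 5, 10, 20, 40, 80, 160, 320 → 640.
So the next line is 113  72  640.

113  72  640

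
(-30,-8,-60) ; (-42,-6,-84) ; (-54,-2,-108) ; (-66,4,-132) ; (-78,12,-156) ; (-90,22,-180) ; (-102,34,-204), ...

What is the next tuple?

(-114,48,-228)

First value: −12 each step; -30, -42, -54, -66, -78, -90, -102 → -114.
Second value: differences are 2, 4, 6, … (increasing by 2 each time), so -8, -6, -2, 4, 12, 22, 34 → 48.
Third value goes -60, -84, -108, -132, -156, -180, -204 → -228 (always 2 × the first value).
So the next tuple is (-114,48,-228).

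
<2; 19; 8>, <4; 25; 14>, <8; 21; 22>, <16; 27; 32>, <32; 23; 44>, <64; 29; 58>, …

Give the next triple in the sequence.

<128; 25; 74>

First coordinate: 2, 4, 8, 16, 32, 64 → 128 (×2 each step).
Second coordinate goes 19, 25, 21, 27, 23, 29 → 25 (alternating steps +6, −4, +6, −4, …).
Third coordinate — differences are 6, 8, 10, … (increasing by 2 each time): 8, 14, 22, 32, 44, 58 → 74.
So the next triple is <128; 25; 74>.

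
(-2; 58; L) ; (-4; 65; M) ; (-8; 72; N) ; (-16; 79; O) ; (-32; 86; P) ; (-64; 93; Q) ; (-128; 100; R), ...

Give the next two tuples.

First entry: ×2 each step; -2, -4, -8, -16, -32, -64, -128 → -256 → -512.
Second entry goes 58, 65, 72, 79, 86, 93, 100 → 107 → 114 (+7 each step).
Letter: letters move forward 1 place in the alphabet; L, M, N, O, P, Q, R → S → T.
So the next two tuples are (-256; 107; S) and (-512; 114; T).

(-256; 107; S), (-512; 114; T)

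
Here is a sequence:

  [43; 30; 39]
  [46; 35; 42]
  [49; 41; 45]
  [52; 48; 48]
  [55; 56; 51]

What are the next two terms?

[58; 65; 54], [61; 75; 57]

First entry: +3 each step, so 43, 46, 49, 52, 55 → 58 → 61.
Second entry: 30, 35, 41, 48, 56 → 65 → 75 (differences are 5, 6, 7, … (increasing by 1 each time)).
Third entry: 39, 42, 45, 48, 51 → 54 → 57 (always 4 less than the first entry).
Putting the parts together: [58; 65; 54] and then [61; 75; 57].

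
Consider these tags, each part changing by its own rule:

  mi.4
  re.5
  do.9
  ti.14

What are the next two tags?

Note: runs backward through the solfège scale do→ti; mi, re, do, ti → la → sol.
Second component — each term is the sum of the two before it: 4, 5, 9, 14 → 23 → 37.
So the next two tags are la.23 and sol.37.

la.23, sol.37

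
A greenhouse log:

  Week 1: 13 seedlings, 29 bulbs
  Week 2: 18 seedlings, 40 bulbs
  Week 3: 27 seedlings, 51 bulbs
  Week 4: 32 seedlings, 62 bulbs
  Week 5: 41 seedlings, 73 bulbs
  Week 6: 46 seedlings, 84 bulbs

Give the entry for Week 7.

55 seedlings, 95 bulbs

Seedlings goes 13, 18, 27, 32, 41, 46 → 55 (alternating steps +5, +9, +5, +9, …).
Bulbs: 29, 40, 51, 62, 73, 84 → 95 (+11 each step).
So the next line is 55 seedlings, 95 bulbs.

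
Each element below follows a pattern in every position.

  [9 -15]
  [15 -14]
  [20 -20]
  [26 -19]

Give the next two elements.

First component: 9, 15, 20, 26 → 31 → 37 (alternating steps +6, +5, +6, +5, …).
For the second component, alternating steps +1, −6, +1, −6, …: -15, -14, -20, -19 → -25 → -24.
Putting the parts together: [31 -25] and then [37 -24].

[31 -25], [37 -24]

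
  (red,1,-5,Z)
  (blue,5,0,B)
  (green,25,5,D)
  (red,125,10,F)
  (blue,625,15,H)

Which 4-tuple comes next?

Colour — repeats red → blue → green: red, blue, green, red, blue → green.
Second coordinate: ×5 each step, so 1, 5, 25, 125, 625 → 3125.
Third coordinate: -5, 0, 5, 10, 15 → 20 (+5 each step).
Letter goes Z, B, D, F, H → J (letters move forward 2 places in the alphabet, wrapping Z→A).
Combining the parts gives (green,3125,20,J).

(green,3125,20,J)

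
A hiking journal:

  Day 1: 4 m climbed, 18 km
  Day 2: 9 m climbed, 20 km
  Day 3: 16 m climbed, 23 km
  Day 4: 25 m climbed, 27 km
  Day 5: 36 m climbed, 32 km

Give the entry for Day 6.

49 m climbed, 38 km

M climbed: perfect squares: 2², 3², 4², …; 4, 9, 16, 25, 36 → 49.
Km: differences are 2, 3, 4, … (increasing by 1 each time); 18, 20, 23, 27, 32 → 38.
So the next row is 49 m climbed, 38 km.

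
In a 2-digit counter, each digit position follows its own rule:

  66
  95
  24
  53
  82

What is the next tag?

11

First digit — +3 each step, mod 10: 6, 9, 2, 5, 8 → 1.
Second digit goes 6, 5, 4, 3, 2 → 1 (−1 each step, mod 10).
Putting it together: 11.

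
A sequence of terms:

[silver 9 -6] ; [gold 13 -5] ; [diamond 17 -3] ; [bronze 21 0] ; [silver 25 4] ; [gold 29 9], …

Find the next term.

Rank: repeats silver → gold → diamond → bronze; silver, gold, diamond, bronze, silver, gold → diamond.
Second coordinate: 9, 13, 17, 21, 25, 29 → 33 (+4 each step).
Third coordinate: differences are 1, 2, 3, … (increasing by 1 each time); -6, -5, -3, 0, 4, 9 → 15.
So the next term is [diamond 33 15].

[diamond 33 15]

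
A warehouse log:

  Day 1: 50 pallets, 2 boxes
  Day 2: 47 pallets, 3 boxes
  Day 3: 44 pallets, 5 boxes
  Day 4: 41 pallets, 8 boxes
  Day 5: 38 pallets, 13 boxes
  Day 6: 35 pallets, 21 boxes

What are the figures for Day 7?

32 pallets, 34 boxes

Pallets — −3 each step: 50, 47, 44, 41, 38, 35 → 32.
Boxes: 2, 3, 5, 8, 13, 21 → 34 (each term is the sum of the two before it).
So the next record is 32 pallets, 34 boxes.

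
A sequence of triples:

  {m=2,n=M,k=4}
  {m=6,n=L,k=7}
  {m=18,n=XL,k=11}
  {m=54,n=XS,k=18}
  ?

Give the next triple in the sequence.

For the m, ×3 each step: 2, 6, 18, 54 → 162.
N goes M, L, XL, XS → S (runs through clothing sizes XS→XL).
K goes 4, 7, 11, 18 → 29 (each term is the sum of the two before it).
So the next triple is {m=162,n=S,k=29}.

{m=162,n=S,k=29}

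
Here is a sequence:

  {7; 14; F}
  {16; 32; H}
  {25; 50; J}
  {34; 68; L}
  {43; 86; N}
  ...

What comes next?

{52; 104; P}

First slot: 7, 16, 25, 34, 43 → 52 (+9 each step).
Second slot: always 2 × the first slot, so 14, 32, 50, 68, 86 → 104.
Letter: letters move forward 2 places in the alphabet, so F, H, J, L, N → P.
Combining the parts gives {52; 104; P}.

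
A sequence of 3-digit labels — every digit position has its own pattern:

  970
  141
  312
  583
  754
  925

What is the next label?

First digit goes 9, 1, 3, 5, 7, 9 → 1 (+2 each step, mod 10).
Second digit: 7, 4, 1, 8, 5, 2 → 9 (−3 each step, mod 10).
Third digit: +1 each step, mod 10, so 0, 1, 2, 3, 4, 5 → 6.
Combining the parts gives 196.

196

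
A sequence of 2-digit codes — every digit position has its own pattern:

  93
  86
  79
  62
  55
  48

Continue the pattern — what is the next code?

First digit: −1 each step, mod 10, so 9, 8, 7, 6, 5, 4 → 3.
For the second digit, +3 each step, mod 10: 3, 6, 9, 2, 5, 8 → 1.
Combining the parts gives 31.

31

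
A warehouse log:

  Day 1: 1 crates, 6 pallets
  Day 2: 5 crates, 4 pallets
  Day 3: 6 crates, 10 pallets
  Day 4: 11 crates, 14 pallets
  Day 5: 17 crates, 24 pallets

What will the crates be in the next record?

28

Crates: each term is the sum of the two before it; 1, 5, 6, 11, 17 → 28.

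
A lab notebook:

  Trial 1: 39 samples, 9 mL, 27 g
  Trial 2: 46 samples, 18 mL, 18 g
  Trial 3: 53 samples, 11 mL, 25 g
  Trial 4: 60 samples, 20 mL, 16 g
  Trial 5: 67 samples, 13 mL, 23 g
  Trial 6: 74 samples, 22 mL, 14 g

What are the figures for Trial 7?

81 samples, 15 mL, 21 g

For the samples, +7 each step: 39, 46, 53, 60, 67, 74 → 81.
ML goes 9, 18, 11, 20, 13, 22 → 15 (alternating steps +9, −7, +9, −7, …).
G — together with the mL always sums to 36: 27, 18, 25, 16, 23, 14 → 21.
Putting it together: 81 samples, 15 mL, 21 g.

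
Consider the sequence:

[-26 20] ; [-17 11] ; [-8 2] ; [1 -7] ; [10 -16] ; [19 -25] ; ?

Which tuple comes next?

[28 -34]

First part — +9 each step: -26, -17, -8, 1, 10, 19 → 28.
Second part: together with the first part always sums to -6, so 20, 11, 2, -7, -16, -25 → -34.
Combining the parts gives [28 -34].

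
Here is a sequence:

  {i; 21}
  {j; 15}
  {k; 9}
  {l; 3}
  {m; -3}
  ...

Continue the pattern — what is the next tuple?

{n; -9}

Letter: letters move forward 1 place in the alphabet; i, j, k, l, m → n.
Second component: −6 each step; 21, 15, 9, 3, -3 → -9.
So the next tuple is {n; -9}.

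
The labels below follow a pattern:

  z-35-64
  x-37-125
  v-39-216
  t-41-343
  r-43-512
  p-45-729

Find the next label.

n-47-1000

Letter: letters move back 2 places in the alphabet, so z, x, v, t, r, p → n.
Second component: +2 each step, so 35, 37, 39, 41, 43, 45 → 47.
Third component: 64, 125, 216, 343, 512, 729 → 1000 (perfect cubes: 4³, 5³, 6³, …).
Combining the parts gives n-47-1000.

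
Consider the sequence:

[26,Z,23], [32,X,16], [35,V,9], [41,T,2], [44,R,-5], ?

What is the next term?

First coordinate: alternating steps +6, +3, +6, +3, …, so 26, 32, 35, 41, 44 → 50.
Letter: letters move back 2 places in the alphabet, so Z, X, V, T, R → P.
Third coordinate: 23, 16, 9, 2, -5 → -12 (−7 each step).
Putting it together: [50,P,-12].

[50,P,-12]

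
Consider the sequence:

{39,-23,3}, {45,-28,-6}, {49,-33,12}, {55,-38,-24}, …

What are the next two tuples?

First value: alternating steps +6, +4, +6, +4, …, so 39, 45, 49, 55 → 59 → 65.
Second value goes -23, -28, -33, -38 → -43 → -48 (−5 each step).
For the third value, ×(-2) each step: 3, -6, 12, -24 → 48 → -96.
Putting the parts together: {59,-43,48} and then {65,-48,-96}.

{59,-43,48}, {65,-48,-96}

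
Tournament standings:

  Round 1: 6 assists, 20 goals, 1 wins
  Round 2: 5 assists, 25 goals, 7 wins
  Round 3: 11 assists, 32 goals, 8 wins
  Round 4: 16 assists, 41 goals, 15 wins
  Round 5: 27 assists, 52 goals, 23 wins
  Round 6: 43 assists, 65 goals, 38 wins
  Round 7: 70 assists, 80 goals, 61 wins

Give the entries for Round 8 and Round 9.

113 assists, 97 goals, 99 wins; 183 assists, 116 goals, 160 wins

For the assists, each term is the sum of the two before it: 6, 5, 11, 16, 27, 43, 70 → 113 → 183.
For the goals, differences are 5, 7, 9, … (increasing by 2 each time): 20, 25, 32, 41, 52, 65, 80 → 97 → 116.
Wins: each term is the sum of the two before it, so 1, 7, 8, 15, 23, 38, 61 → 99 → 160.
So the next two lines are 113 assists, 97 goals, 99 wins and 183 assists, 116 goals, 160 wins.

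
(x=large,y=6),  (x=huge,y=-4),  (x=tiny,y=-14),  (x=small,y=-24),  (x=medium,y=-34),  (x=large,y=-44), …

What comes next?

(x=huge,y=-54)

X: repeats large → huge → tiny → small → medium; large, huge, tiny, small, medium, large → huge.
Y — −10 each step: 6, -4, -14, -24, -34, -44 → -54.
Combining the parts gives (x=huge,y=-54).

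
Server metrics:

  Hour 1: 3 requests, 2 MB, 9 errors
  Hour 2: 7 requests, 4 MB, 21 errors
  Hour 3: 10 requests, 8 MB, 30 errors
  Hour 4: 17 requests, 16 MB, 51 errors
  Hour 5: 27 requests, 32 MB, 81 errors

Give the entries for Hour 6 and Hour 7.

Requests: each term is the sum of the two before it; 3, 7, 10, 17, 27 → 44 → 71.
For the MB, ×2 each step: 2, 4, 8, 16, 32 → 64 → 128.
Errors: 9, 21, 30, 51, 81 → 132 → 213 (always 3 × the requests).
Putting the parts together: 44 requests, 64 MB, 132 errors and then 71 requests, 128 MB, 213 errors.

44 requests, 64 MB, 132 errors; 71 requests, 128 MB, 213 errors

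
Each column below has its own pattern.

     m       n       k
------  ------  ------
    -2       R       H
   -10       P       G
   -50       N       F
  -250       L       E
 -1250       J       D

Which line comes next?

-6250  H  C

Column m goes -2, -10, -50, -250, -1250 → -6250 (×5 each step).
Column n — letters move back 2 places in the alphabet: R, P, N, L, J → H.
Column k: letters move back 1 place in the alphabet, so H, G, F, E, D → C.
Combining the parts gives -6250  H  C.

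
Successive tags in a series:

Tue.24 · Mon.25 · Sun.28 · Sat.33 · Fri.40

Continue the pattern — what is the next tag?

Thu.49

Day goes Tue, Mon, Sun, Sat, Fri → Thu (runs backward through the weekdays Mon→Sun).
Second component: 24, 25, 28, 33, 40 → 49 (differences are 1, 3, 5, … (increasing by 2 each time)).
Combining the parts gives Thu.49.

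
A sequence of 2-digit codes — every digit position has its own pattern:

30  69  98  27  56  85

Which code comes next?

For the first digit, +3 each step, mod 10: 3, 6, 9, 2, 5, 8 → 1.
Second digit: −1 each step, mod 10; 0, 9, 8, 7, 6, 5 → 4.
So the next code is 14.

14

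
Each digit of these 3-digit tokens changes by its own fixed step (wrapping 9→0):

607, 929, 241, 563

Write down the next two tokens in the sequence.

885, 107

First digit: +3 each step, mod 10; 6, 9, 2, 5 → 8 → 1.
Second digit goes 0, 2, 4, 6 → 8 → 0 (+2 each step, mod 10).
Third digit — +2 each step, mod 10: 7, 9, 1, 3 → 5 → 7.
So the next two tokens are 885 and 107.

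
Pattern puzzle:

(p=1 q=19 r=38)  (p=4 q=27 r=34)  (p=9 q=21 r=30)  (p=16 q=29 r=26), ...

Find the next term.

P — perfect squares: 1², 2², 3², …: 1, 4, 9, 16 → 25.
Q goes 19, 27, 21, 29 → 23 (alternating steps +8, −6, +8, −6, …).
R — −4 each step: 38, 34, 30, 26 → 22.
Combining the parts gives (p=25 q=23 r=22).

(p=25 q=23 r=22)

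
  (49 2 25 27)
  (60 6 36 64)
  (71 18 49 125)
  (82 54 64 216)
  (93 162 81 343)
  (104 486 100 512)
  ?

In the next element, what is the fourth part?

First part — +11 each step: 49, 60, 71, 82, 93, 104 → 115.
Second part: ×3 each step, so 2, 6, 18, 54, 162, 486 → 1458.
Third part: perfect squares: 5², 6², 7², …; 25, 36, 49, 64, 81, 100 → 121.
Fourth part: perfect cubes: 3³, 4³, 5³, …; 27, 64, 125, 216, 343, 512 → 729.

729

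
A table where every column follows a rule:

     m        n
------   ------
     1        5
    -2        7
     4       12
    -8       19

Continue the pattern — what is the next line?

Column m: ×(-2) each step; 1, -2, 4, -8 → 16.
For the column n, each term is the sum of the two before it: 5, 7, 12, 19 → 31.
Putting it together: 16  31.

16  31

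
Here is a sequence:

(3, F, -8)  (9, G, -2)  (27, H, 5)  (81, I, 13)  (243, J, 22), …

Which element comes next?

(729, K, 32)

First entry — ×3 each step: 3, 9, 27, 81, 243 → 729.
For the letter, letters move forward 1 place in the alphabet: F, G, H, I, J → K.
Third entry goes -8, -2, 5, 13, 22 → 32 (differences are 6, 7, 8, … (increasing by 1 each time)).
Putting it together: (729, K, 32).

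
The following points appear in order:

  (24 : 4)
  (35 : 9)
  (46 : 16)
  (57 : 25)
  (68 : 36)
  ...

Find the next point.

(79 : 49)

First part goes 24, 35, 46, 57, 68 → 79 (+11 each step).
Second part: perfect squares: 2², 3², 4², …; 4, 9, 16, 25, 36 → 49.
Putting it together: (79 : 49).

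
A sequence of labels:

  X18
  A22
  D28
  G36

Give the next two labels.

J46, M58

Letter: X, A, D, G → J → M (letters move forward 3 places in the alphabet, wrapping Z→A).
Second component: differences are 4, 6, 8, … (increasing by 2 each time); 18, 22, 28, 36 → 46 → 58.
So the next two labels are J46 and M58.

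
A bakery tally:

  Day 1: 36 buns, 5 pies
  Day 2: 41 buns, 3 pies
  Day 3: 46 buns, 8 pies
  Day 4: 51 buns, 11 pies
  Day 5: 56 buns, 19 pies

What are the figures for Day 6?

Buns: +5 each step; 36, 41, 46, 51, 56 → 61.
Pies: each term is the sum of the two before it, so 5, 3, 8, 11, 19 → 30.
Combining the parts gives 61 buns, 30 pies.

61 buns, 30 pies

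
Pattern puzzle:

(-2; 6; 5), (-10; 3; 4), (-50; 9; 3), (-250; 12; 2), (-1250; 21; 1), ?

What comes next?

(-6250; 33; 0)

First value: ×5 each step; -2, -10, -50, -250, -1250 → -6250.
Second value — each term is the sum of the two before it: 6, 3, 9, 12, 21 → 33.
Third value: 5, 4, 3, 2, 1 → 0 (−1 each step).
Putting it together: (-6250; 33; 0).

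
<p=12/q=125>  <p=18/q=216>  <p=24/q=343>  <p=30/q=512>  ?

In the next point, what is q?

Q goes 125, 216, 343, 512 → 729 (perfect cubes: 5³, 6³, 7³, …).

729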